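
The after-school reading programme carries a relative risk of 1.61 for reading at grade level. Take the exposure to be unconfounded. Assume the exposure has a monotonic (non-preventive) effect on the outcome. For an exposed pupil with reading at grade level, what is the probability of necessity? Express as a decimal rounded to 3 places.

Under exogeneity and monotonicity, PN = (RR − 1) / RR = 1 − 1/RR.
PN = (1.61 − 1) / 1.61 = 0.61 / 1.61 ≈ 0.3789

PN ≈ 0.379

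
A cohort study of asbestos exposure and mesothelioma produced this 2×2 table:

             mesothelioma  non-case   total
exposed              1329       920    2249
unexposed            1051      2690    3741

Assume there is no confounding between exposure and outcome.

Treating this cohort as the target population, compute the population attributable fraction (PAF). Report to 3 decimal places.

PAF ≈ 0.293

p₁ = P(outcome | exposed) = 1329/2249 = 0.59093
p₀ = P(outcome | unexposed) = 1051/3741 = 0.28094
Exposure prevalence π = 2249/5990 = 0.37546; overall risk P(Y=1) = 0.39733.
Under exogeneity, PAF = [P(Y=1) − p₀]/P(Y=1).
PAF = (0.39733 − 0.28094) / 0.39733 ≈ 0.2929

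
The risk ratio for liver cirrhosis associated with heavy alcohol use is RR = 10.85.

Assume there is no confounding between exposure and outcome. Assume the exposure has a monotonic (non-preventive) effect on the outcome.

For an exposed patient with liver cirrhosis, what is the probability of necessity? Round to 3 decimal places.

Under exogeneity and monotonicity, PN = (RR − 1) / RR = 1 − 1/RR.
PN = (10.85 − 1) / 10.85 = 9.85 / 10.85 ≈ 0.9078

PN ≈ 0.908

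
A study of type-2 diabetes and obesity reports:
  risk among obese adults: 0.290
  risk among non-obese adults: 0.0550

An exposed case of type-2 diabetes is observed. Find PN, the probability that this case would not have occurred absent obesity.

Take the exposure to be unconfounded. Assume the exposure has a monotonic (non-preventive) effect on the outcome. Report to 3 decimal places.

Let p₁ = 0.29, p₀ = 0.055.
Under exogeneity and monotonicity, PN = (p₁ − p₀) / p₁.
PN = (0.29 − 0.055) / 0.29 = 0.235 / 0.29 ≈ 0.8103

PN ≈ 0.810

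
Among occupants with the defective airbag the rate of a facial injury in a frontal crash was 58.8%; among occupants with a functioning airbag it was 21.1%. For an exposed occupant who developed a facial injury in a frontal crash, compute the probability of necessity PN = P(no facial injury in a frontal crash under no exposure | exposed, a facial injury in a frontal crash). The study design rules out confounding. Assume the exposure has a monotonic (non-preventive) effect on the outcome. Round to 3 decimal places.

PN ≈ 0.641

p₁ = 0.588, p₀ = 0.211.
Under exogeneity and monotonicity, PN = (p₁ − p₀) / p₁.
PN = (0.588 − 0.211) / 0.588 = 0.377 / 0.588 ≈ 0.6412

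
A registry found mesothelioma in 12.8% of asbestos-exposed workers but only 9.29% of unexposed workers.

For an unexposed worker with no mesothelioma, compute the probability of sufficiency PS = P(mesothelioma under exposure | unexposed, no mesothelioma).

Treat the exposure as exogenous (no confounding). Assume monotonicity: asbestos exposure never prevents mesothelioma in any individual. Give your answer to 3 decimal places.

p₁ = 0.128, p₀ = 0.0929.
Under exogeneity and monotonicity, PS = (p₁ − p₀) / (1 − p₀).
PS = (0.128 − 0.0929) / (1 − 0.0929) = 0.0351 / 0.9071 ≈ 0.0387

PS ≈ 0.039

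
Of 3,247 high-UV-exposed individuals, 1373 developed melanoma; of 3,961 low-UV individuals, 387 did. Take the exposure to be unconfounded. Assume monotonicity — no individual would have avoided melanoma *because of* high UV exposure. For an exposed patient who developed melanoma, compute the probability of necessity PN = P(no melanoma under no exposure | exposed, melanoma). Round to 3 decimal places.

PN ≈ 0.769

p₁ = P(outcome | exposed) = 1373/3247 = 0.42285
p₀ = P(outcome | unexposed) = 387/3961 = 0.097703
Under exogeneity and monotonicity, PN = (p₁ − p₀) / p₁.
PN = (0.42285 − 0.097703) / 0.42285 = 0.32515 / 0.42285 ≈ 0.7689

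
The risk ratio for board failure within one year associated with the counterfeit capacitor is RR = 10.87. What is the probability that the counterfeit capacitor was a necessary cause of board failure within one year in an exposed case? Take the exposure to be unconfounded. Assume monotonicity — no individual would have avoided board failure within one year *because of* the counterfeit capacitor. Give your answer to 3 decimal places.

Under exogeneity and monotonicity, PN = (RR − 1) / RR = 1 − 1/RR.
PN = (10.87 − 1) / 10.87 = 9.87 / 10.87 ≈ 0.9080

PN ≈ 0.908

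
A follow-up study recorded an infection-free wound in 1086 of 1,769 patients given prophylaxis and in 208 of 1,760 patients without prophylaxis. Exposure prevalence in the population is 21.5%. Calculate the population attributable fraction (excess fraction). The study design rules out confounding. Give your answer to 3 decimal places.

p₁ = P(outcome | exposed) = 1086/1769 = 0.61391
p₀ = P(outcome | unexposed) = 208/1760 = 0.11818
Overall risk P(Y=1) = π·p₁ + (1−π)·p₀ = 0.215×0.61391 + 0.785×0.11818 = 0.22476.
Under exogeneity, PAF = [P(Y=1) − p₀] / P(Y=1).
PAF = (0.22476 − 0.11818) / 0.22476 ≈ 0.4742

PAF ≈ 0.474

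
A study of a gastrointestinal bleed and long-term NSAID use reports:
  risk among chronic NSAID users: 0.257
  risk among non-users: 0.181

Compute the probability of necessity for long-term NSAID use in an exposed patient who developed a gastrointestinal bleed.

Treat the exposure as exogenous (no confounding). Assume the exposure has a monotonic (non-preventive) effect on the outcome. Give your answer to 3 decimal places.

Let p₁ = 0.257, p₀ = 0.181.
Under exogeneity and monotonicity, PN = (p₁ − p₀) / p₁.
PN = (0.257 − 0.181) / 0.257 = 0.076 / 0.257 ≈ 0.2957

PN ≈ 0.296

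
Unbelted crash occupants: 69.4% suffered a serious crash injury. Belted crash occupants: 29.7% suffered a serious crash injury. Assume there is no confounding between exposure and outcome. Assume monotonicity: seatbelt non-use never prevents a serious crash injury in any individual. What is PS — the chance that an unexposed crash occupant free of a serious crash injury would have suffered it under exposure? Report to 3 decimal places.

p₁ = 0.694, p₀ = 0.297.
Under exogeneity and monotonicity, PS = (p₁ − p₀) / (1 − p₀).
PS = (0.694 − 0.297) / (1 − 0.297) = 0.397 / 0.703 ≈ 0.5647

PS ≈ 0.565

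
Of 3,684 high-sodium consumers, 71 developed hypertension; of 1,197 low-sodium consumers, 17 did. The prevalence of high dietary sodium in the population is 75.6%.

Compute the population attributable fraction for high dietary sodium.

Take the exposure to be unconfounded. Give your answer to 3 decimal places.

p₁ = P(outcome | exposed) = 71/3684 = 0.019273
p₀ = P(outcome | unexposed) = 17/1197 = 0.014202
Overall risk P(Y=1) = π·p₁ + (1−π)·p₀ = 0.756×0.019273 + 0.244×0.014202 = 0.018035.
Under exogeneity, PAF = [P(Y=1) − p₀] / P(Y=1).
PAF = (0.018035 − 0.014202) / 0.018035 ≈ 0.2125

PAF ≈ 0.213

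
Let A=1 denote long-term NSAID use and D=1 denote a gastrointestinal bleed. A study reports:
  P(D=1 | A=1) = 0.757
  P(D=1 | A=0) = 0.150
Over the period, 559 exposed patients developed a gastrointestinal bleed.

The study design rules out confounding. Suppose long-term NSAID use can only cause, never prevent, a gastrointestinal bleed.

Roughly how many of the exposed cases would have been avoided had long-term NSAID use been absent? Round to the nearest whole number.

Let p₁ = 0.757, p₀ = 0.15.
PN = (p₁ − p₀)/p₁ = (0.757 − 0.15) / 0.757 ≈ 0.80185.
Attributable cases ≈ PN × (exposed cases) = 0.80185 × 559 ≈ 448.23.

about 448 cases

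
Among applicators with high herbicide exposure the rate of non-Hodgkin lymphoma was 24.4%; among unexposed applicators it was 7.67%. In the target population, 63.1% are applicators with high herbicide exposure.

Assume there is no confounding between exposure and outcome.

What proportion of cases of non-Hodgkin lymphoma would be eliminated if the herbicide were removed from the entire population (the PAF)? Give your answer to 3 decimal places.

p₁ = 0.244, p₀ = 0.0767.
Overall risk P(Y=1) = π·p₁ + (1−π)·p₀ = 0.631×0.244 + 0.369×0.0767 = 0.18227.
Under exogeneity, PAF = [P(Y=1) − p₀] / P(Y=1).
PAF = (0.18227 − 0.0767) / 0.18227 ≈ 0.5792

PAF ≈ 0.579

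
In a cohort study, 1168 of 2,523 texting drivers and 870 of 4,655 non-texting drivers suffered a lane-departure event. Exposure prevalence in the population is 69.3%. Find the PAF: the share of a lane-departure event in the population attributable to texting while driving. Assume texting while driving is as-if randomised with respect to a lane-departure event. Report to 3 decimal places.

PAF ≈ 0.506

p₁ = P(outcome | exposed) = 1168/2523 = 0.46294
p₀ = P(outcome | unexposed) = 870/4655 = 0.1869
Overall risk P(Y=1) = π·p₁ + (1−π)·p₀ = 0.693×0.46294 + 0.307×0.1869 = 0.3782.
Under exogeneity, PAF = [P(Y=1) − p₀] / P(Y=1).
PAF = (0.3782 − 0.1869) / 0.3782 ≈ 0.5058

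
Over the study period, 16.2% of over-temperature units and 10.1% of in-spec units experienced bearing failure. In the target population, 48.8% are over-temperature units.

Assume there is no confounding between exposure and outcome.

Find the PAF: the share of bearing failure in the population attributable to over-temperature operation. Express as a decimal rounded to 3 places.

PAF ≈ 0.228

p₁ = 0.162, p₀ = 0.101.
Overall risk P(Y=1) = π·p₁ + (1−π)·p₀ = 0.488×0.162 + 0.512×0.101 = 0.13077.
Under exogeneity, PAF = [P(Y=1) − p₀] / P(Y=1).
PAF = (0.13077 − 0.101) / 0.13077 ≈ 0.2276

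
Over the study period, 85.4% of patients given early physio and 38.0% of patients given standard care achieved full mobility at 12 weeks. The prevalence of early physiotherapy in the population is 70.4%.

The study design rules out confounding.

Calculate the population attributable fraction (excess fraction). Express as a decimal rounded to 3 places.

PAF ≈ 0.468

p₁ = 0.854, p₀ = 0.38.
Overall risk P(Y=1) = π·p₁ + (1−π)·p₀ = 0.704×0.854 + 0.296×0.38 = 0.7137.
Under exogeneity, PAF = [P(Y=1) − p₀] / P(Y=1).
PAF = (0.7137 − 0.38) / 0.7137 ≈ 0.4676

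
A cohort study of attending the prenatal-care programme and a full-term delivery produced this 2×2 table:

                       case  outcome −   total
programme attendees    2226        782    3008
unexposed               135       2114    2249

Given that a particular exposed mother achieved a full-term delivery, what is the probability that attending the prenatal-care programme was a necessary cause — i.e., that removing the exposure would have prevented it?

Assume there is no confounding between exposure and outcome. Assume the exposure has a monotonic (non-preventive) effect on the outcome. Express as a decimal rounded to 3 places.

p₁ = P(outcome | exposed) = 2226/3008 = 0.74003
p₀ = P(outcome | unexposed) = 135/2249 = 0.060027
Under exogeneity and monotonicity, PN = (p₁ − p₀)/p₁.
PN = (0.74003 − 0.060027) / 0.74003 ≈ 0.9189

PN ≈ 0.919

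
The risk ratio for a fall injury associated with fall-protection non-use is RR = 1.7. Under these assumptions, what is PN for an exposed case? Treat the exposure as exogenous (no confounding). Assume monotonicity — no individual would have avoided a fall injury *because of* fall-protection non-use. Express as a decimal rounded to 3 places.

Under exogeneity and monotonicity, PN = (RR − 1) / RR = 1 − 1/RR.
PN = (1.7 − 1) / 1.7 = 0.7 / 1.7 ≈ 0.4118

PN ≈ 0.412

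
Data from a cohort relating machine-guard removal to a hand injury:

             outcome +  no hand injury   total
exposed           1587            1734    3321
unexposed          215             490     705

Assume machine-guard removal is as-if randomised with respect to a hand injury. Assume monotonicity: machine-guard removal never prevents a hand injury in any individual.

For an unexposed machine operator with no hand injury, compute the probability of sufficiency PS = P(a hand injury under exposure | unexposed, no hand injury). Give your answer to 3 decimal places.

p₁ = P(outcome | exposed) = 1587/3321 = 0.47787
p₀ = P(outcome | unexposed) = 215/705 = 0.30496
Under exogeneity and monotonicity, PS = (p₁ − p₀) / (1 − p₀).
PS = (0.47787 − 0.30496) / (1 − 0.30496) = 0.1729 / 0.69504 ≈ 0.2488

PS ≈ 0.249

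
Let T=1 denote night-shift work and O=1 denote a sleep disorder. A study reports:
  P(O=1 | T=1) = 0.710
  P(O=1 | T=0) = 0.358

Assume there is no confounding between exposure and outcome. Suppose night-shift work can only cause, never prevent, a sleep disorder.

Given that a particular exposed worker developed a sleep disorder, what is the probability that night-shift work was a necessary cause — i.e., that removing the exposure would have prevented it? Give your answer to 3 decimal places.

PN ≈ 0.496

Let p₁ = 0.71, p₀ = 0.358.
Under exogeneity and monotonicity, PN = (p₁ − p₀) / p₁.
PN = (0.71 − 0.358) / 0.71 = 0.352 / 0.71 ≈ 0.4958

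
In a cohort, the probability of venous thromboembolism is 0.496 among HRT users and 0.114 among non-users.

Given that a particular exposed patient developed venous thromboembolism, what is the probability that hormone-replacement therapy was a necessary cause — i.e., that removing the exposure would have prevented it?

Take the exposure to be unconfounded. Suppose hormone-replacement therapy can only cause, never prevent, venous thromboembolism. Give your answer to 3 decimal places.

PN ≈ 0.770

Let p₁ = 0.496, p₀ = 0.114.
Under exogeneity and monotonicity, PN = (p₁ − p₀) / p₁.
PN = (0.496 − 0.114) / 0.496 = 0.382 / 0.496 ≈ 0.7702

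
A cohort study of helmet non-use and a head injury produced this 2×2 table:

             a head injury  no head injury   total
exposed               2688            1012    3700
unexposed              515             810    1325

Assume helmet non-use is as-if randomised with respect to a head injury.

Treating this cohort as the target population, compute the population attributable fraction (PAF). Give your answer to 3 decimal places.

PAF ≈ 0.390

p₁ = P(outcome | exposed) = 2688/3700 = 0.72649
p₀ = P(outcome | unexposed) = 515/1325 = 0.38868
Exposure prevalence π = 3700/5025 = 0.73632; overall risk P(Y=1) = 0.63741.
Under exogeneity, PAF = [P(Y=1) − p₀]/P(Y=1).
PAF = (0.63741 − 0.38868) / 0.63741 ≈ 0.3902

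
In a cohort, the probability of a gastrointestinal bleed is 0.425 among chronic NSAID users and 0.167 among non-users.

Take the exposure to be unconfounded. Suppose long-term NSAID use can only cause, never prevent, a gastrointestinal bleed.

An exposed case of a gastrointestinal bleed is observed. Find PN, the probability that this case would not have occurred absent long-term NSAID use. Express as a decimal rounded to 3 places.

PN ≈ 0.607

Let p₁ = 0.425, p₀ = 0.167.
Under exogeneity and monotonicity, PN = (p₁ − p₀) / p₁.
PN = (0.425 − 0.167) / 0.425 = 0.258 / 0.425 ≈ 0.6071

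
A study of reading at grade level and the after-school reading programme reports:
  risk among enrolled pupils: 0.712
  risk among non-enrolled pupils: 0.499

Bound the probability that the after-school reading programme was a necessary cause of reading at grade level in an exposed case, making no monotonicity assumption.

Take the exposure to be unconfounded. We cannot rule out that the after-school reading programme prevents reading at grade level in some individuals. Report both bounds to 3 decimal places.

0.299 ≤ PN ≤ 0.704

Let p₁ = 0.712, p₀ = 0.499.
Under exogeneity alone the bounds on PN are max{0,(p₁−p₀)/p₁} ≤ PN ≤ min{1,(1−p₀)/p₁}.
  lower = (p₁ − p₀)/p₁ = 0.213 / 0.712 ≈ 0.2992
  upper = min{1, (1 − p₀)/p₁} = 0.501 / 0.712 ≈ 0.7037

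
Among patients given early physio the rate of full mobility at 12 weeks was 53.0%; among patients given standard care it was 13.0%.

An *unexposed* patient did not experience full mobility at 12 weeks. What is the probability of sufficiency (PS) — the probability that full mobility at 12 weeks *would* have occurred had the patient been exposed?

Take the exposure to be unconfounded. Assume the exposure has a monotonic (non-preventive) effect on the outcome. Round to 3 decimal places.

p₁ = 0.53, p₀ = 0.13.
Under exogeneity and monotonicity, PS = (p₁ − p₀) / (1 − p₀).
PS = (0.53 − 0.13) / (1 − 0.13) = 0.4 / 0.87 ≈ 0.4598

PS ≈ 0.460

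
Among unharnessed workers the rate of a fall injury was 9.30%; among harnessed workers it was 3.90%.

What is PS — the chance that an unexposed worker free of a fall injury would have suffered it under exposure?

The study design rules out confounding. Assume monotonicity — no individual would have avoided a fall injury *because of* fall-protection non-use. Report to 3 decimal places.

p₁ = 0.093, p₀ = 0.039.
Under exogeneity and monotonicity, PS = (p₁ − p₀) / (1 − p₀).
PS = (0.093 − 0.039) / (1 − 0.039) = 0.054 / 0.961 ≈ 0.0562

PS ≈ 0.056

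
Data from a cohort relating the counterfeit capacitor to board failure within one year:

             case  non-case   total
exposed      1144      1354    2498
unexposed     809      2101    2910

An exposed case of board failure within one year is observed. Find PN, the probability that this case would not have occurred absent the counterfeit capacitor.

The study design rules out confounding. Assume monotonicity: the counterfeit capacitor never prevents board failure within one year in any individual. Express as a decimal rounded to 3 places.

PN ≈ 0.393

p₁ = P(outcome | exposed) = 1144/2498 = 0.45797
p₀ = P(outcome | unexposed) = 809/2910 = 0.27801
Under exogeneity and monotonicity, PN = (p₁ − p₀)/p₁.
PN = (0.45797 − 0.27801) / 0.45797 ≈ 0.3930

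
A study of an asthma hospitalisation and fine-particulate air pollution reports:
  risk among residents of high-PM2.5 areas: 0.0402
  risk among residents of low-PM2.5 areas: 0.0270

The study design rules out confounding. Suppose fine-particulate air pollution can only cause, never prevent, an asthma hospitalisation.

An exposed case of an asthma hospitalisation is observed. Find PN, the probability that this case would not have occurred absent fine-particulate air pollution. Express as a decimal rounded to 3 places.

Let p₁ = 0.0402, p₀ = 0.027.
Under exogeneity and monotonicity, PN = (p₁ − p₀) / p₁.
PN = (0.0402 − 0.027) / 0.0402 = 0.0132 / 0.0402 ≈ 0.3284

PN ≈ 0.328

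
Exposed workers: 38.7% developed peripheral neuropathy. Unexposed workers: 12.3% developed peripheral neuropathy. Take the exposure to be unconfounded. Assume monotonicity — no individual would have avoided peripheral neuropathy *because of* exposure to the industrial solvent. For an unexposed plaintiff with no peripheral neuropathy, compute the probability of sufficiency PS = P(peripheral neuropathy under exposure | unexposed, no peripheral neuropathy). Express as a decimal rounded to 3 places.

PS ≈ 0.301

p₁ = 0.387, p₀ = 0.123.
Under exogeneity and monotonicity, PS = (p₁ − p₀) / (1 − p₀).
PS = (0.387 − 0.123) / (1 − 0.123) = 0.264 / 0.877 ≈ 0.3010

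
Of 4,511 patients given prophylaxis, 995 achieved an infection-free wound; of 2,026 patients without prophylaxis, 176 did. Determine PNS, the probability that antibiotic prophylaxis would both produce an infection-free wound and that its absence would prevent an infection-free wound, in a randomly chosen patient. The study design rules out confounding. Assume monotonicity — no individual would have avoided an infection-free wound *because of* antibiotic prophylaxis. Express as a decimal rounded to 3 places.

p₁ = P(outcome | exposed) = 995/4511 = 0.22057
p₀ = P(outcome | unexposed) = 176/2026 = 0.086871
Under exogeneity and monotonicity, PNS = p₁ − p₀.
PNS = 0.22057 − 0.086871 = 0.1337

PNS ≈ 0.134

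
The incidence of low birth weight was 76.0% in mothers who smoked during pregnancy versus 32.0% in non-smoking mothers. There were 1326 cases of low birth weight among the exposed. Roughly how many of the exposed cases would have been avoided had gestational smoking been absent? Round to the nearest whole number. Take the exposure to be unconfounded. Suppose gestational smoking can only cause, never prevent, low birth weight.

p₁ = 0.76, p₀ = 0.32.
PN = (p₁ − p₀)/p₁ = (0.76 − 0.32) / 0.76 ≈ 0.57895.
Attributable cases ≈ PN × (exposed cases) = 0.57895 × 1326 ≈ 767.68.

about 768 cases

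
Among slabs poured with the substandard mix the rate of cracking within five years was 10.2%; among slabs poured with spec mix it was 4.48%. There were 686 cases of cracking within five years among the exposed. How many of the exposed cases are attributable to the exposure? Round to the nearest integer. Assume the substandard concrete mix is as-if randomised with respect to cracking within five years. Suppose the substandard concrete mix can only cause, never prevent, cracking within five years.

about 385 cases

p₁ = 0.102, p₀ = 0.0448.
PN = (p₁ − p₀)/p₁ = (0.102 − 0.0448) / 0.102 ≈ 0.56078.
Attributable cases ≈ PN × (exposed cases) = 0.56078 × 686 ≈ 384.70.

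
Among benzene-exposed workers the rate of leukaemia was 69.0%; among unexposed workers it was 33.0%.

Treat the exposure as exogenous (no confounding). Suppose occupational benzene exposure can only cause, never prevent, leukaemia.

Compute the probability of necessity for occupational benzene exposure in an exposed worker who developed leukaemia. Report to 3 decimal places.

p₁ = 0.69, p₀ = 0.33.
Under exogeneity and monotonicity, PN = (p₁ − p₀) / p₁.
PN = (0.69 − 0.33) / 0.69 = 0.36 / 0.69 ≈ 0.5217

PN ≈ 0.522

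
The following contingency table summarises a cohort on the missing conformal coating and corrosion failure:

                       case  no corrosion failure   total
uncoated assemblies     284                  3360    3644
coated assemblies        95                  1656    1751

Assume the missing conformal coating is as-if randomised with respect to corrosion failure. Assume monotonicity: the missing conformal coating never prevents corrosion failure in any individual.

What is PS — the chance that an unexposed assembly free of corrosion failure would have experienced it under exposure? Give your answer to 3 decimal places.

p₁ = P(outcome | exposed) = 284/3644 = 0.077936
p₀ = P(outcome | unexposed) = 95/1751 = 0.054255
Under exogeneity and monotonicity, PS = (p₁ − p₀)/(1 − p₀).
PS = (0.077936 − 0.054255) / 0.94575 ≈ 0.0250

PS ≈ 0.025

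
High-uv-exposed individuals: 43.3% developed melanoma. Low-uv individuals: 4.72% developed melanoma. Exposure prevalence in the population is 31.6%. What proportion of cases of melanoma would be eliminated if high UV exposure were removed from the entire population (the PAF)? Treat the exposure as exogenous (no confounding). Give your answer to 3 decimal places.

PAF ≈ 0.721

p₁ = 0.433, p₀ = 0.0472.
Overall risk P(Y=1) = π·p₁ + (1−π)·p₀ = 0.316×0.433 + 0.684×0.0472 = 0.16911.
Under exogeneity, PAF = [P(Y=1) − p₀] / P(Y=1).
PAF = (0.16911 − 0.0472) / 0.16911 ≈ 0.7209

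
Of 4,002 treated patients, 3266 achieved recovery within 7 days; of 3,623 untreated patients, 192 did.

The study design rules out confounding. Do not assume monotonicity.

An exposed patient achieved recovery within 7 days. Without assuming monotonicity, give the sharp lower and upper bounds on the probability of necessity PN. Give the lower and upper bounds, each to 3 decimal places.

p₁ = P(outcome | exposed) = 3266/4002 = 0.81609
p₀ = P(outcome | unexposed) = 192/3623 = 0.052995
Under exogeneity alone the bounds on PN are max{0,(p₁−p₀)/p₁} ≤ PN ≤ min{1,(1−p₀)/p₁}.
  lower = (p₁ − p₀)/p₁ = 0.7631 / 0.81609 ≈ 0.9351
  upper = min{1, (1 − p₀)/p₁} = 0.94701 / 0.81609 ≈ 1.1604 → capped at 1

0.935 ≤ PN ≤ 1.000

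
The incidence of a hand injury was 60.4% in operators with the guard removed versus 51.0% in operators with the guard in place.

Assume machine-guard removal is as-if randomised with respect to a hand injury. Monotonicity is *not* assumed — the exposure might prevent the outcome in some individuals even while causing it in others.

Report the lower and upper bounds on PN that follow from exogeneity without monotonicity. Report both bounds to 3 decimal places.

p₁ = 0.604, p₀ = 0.51.
Under exogeneity alone the bounds on PN are max{0,(p₁−p₀)/p₁} ≤ PN ≤ min{1,(1−p₀)/p₁}.
  lower = (p₁ − p₀)/p₁ = 0.094 / 0.604 ≈ 0.1556
  upper = min{1, (1 − p₀)/p₁} = 0.49 / 0.604 ≈ 0.8113

0.156 ≤ PN ≤ 0.811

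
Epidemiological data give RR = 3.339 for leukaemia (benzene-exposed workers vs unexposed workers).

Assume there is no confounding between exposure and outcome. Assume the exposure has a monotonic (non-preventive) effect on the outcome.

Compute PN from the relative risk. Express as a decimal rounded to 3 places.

Under exogeneity and monotonicity, PN = (RR − 1) / RR = 1 − 1/RR.
PN = (3.339 − 1) / 3.339 = 2.339 / 3.339 ≈ 0.7005

PN ≈ 0.701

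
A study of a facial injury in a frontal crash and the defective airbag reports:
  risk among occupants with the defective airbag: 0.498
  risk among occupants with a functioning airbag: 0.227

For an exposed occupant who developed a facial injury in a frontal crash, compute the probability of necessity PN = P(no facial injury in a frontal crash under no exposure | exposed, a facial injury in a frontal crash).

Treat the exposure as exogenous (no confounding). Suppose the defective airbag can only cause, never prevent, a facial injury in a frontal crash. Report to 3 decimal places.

PN ≈ 0.544

Let p₁ = 0.498, p₀ = 0.227.
Under exogeneity and monotonicity, PN = (p₁ − p₀) / p₁.
PN = (0.498 − 0.227) / 0.498 = 0.271 / 0.498 ≈ 0.5442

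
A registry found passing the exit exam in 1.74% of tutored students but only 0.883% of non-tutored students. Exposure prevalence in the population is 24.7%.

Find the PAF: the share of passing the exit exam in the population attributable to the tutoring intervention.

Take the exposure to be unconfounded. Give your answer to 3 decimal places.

PAF ≈ 0.193

p₁ = 0.0174, p₀ = 0.00883.
Overall risk P(Y=1) = π·p₁ + (1−π)·p₀ = 0.247×0.0174 + 0.753×0.00883 = 0.010947.
Under exogeneity, PAF = [P(Y=1) − p₀] / P(Y=1).
PAF = (0.010947 − 0.00883) / 0.010947 ≈ 0.1934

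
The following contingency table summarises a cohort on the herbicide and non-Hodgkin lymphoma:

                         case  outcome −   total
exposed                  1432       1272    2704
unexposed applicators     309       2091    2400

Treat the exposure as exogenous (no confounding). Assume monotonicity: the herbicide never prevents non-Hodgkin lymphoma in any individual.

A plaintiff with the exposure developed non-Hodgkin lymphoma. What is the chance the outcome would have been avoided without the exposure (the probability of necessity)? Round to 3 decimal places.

PN ≈ 0.757

p₁ = P(outcome | exposed) = 1432/2704 = 0.52959
p₀ = P(outcome | unexposed) = 309/2400 = 0.12875
Under exogeneity and monotonicity, PN = (p₁ − p₀)/p₁.
PN = (0.52959 − 0.12875) / 0.52959 ≈ 0.7569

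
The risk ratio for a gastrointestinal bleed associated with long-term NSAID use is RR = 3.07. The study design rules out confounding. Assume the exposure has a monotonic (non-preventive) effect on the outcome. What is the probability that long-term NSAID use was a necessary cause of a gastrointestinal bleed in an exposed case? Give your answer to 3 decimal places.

Under exogeneity and monotonicity, PN = (RR − 1) / RR = 1 − 1/RR.
PN = (3.07 − 1) / 3.07 = 2.07 / 3.07 ≈ 0.6743

PN ≈ 0.674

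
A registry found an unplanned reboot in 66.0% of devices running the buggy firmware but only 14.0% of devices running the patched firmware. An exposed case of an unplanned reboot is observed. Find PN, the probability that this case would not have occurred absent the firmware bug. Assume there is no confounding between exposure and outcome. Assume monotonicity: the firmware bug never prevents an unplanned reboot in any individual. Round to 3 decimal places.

p₁ = 0.66, p₀ = 0.14.
Under exogeneity and monotonicity, PN = (p₁ − p₀) / p₁.
PN = (0.66 − 0.14) / 0.66 = 0.52 / 0.66 ≈ 0.7879

PN ≈ 0.788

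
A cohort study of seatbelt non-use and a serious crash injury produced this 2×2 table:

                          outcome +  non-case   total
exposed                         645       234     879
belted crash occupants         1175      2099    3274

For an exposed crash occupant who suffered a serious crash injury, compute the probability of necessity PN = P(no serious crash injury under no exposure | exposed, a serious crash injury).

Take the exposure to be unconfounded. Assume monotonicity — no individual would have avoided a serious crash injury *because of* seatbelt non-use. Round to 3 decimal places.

PN ≈ 0.511

p₁ = P(outcome | exposed) = 645/879 = 0.73379
p₀ = P(outcome | unexposed) = 1175/3274 = 0.35889
Under exogeneity and monotonicity, PN = (p₁ − p₀) / p₁.
PN = (0.73379 − 0.35889) / 0.73379 = 0.3749 / 0.73379 ≈ 0.5109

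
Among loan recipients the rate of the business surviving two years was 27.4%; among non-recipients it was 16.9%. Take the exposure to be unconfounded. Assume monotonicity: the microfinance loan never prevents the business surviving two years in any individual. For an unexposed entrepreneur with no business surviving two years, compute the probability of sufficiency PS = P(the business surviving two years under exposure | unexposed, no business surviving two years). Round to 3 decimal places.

PS ≈ 0.126

p₁ = 0.274, p₀ = 0.169.
Under exogeneity and monotonicity, PS = (p₁ − p₀) / (1 − p₀).
PS = (0.274 − 0.169) / (1 − 0.169) = 0.105 / 0.831 ≈ 0.1264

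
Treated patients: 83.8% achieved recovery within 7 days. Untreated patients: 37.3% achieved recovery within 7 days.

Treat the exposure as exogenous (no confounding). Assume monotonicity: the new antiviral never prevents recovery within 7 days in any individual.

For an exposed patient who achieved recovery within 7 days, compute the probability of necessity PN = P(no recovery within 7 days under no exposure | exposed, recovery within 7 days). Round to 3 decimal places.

PN ≈ 0.555

p₁ = 0.838, p₀ = 0.373.
Under exogeneity and monotonicity, PN = (p₁ − p₀) / p₁.
PN = (0.838 − 0.373) / 0.838 = 0.465 / 0.838 ≈ 0.5549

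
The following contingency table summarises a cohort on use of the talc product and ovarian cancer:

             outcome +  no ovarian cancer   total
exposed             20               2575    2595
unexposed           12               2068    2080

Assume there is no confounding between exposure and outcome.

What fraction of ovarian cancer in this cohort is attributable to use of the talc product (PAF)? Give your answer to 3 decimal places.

PAF ≈ 0.157

p₁ = P(outcome | exposed) = 20/2595 = 0.0077071
p₀ = P(outcome | unexposed) = 12/2080 = 0.0057692
Exposure prevalence π = 2595/4675 = 0.55508; overall risk P(Y=1) = 0.0068449.
Under exogeneity, PAF = [P(Y=1) − p₀]/P(Y=1).
PAF = (0.0068449 − 0.0057692) / 0.0068449 ≈ 0.1572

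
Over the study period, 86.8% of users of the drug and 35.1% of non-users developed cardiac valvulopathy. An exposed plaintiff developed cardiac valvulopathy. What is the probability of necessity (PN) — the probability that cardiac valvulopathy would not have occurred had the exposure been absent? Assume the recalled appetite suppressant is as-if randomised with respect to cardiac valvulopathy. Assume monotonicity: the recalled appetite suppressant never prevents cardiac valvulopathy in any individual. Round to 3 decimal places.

PN ≈ 0.596

p₁ = 0.868, p₀ = 0.351.
Under exogeneity and monotonicity, PN = (p₁ − p₀) / p₁.
PN = (0.868 − 0.351) / 0.868 = 0.517 / 0.868 ≈ 0.5956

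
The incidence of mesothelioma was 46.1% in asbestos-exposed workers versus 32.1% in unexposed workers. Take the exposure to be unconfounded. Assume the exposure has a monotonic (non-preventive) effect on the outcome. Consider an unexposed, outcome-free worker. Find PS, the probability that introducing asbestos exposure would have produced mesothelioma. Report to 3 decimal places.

PS ≈ 0.206

p₁ = 0.461, p₀ = 0.321.
Under exogeneity and monotonicity, PS = (p₁ − p₀) / (1 − p₀).
PS = (0.461 − 0.321) / (1 − 0.321) = 0.14 / 0.679 ≈ 0.2062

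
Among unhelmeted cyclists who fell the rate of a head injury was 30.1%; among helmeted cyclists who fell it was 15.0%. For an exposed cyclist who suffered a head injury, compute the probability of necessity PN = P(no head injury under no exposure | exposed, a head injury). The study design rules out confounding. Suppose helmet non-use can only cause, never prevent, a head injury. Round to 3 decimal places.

PN ≈ 0.502

p₁ = 0.301, p₀ = 0.15.
Under exogeneity and monotonicity, PN = (p₁ − p₀) / p₁.
PN = (0.301 − 0.15) / 0.301 = 0.151 / 0.301 ≈ 0.5017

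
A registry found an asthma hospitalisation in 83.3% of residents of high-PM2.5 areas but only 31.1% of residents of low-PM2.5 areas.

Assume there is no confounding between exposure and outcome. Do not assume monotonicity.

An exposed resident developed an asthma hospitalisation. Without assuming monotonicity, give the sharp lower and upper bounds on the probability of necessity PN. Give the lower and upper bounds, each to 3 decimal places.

0.627 ≤ PN ≤ 0.827

p₁ = 0.833, p₀ = 0.311.
Under exogeneity alone the bounds on PN are max{0,(p₁−p₀)/p₁} ≤ PN ≤ min{1,(1−p₀)/p₁}.
  lower = (p₁ − p₀)/p₁ = 0.522 / 0.833 ≈ 0.6267
  upper = min{1, (1 − p₀)/p₁} = 0.689 / 0.833 ≈ 0.8271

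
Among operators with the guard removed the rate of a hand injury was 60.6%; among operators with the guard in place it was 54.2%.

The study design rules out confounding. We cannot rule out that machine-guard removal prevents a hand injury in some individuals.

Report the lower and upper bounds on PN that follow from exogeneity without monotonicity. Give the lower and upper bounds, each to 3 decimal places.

0.106 ≤ PN ≤ 0.756

p₁ = 0.606, p₀ = 0.542.
Under exogeneity alone the bounds on PN are max{0,(p₁−p₀)/p₁} ≤ PN ≤ min{1,(1−p₀)/p₁}.
  lower = (p₁ − p₀)/p₁ = 0.064 / 0.606 ≈ 0.1056
  upper = min{1, (1 − p₀)/p₁} = 0.458 / 0.606 ≈ 0.7558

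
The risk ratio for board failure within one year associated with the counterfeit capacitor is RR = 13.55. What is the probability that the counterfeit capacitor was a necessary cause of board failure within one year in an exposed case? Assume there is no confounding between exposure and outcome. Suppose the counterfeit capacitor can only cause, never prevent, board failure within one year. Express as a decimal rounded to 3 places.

PN ≈ 0.926

Under exogeneity and monotonicity, PN = (RR − 1) / RR = 1 − 1/RR.
PN = (13.55 − 1) / 13.55 = 12.55 / 13.55 ≈ 0.9262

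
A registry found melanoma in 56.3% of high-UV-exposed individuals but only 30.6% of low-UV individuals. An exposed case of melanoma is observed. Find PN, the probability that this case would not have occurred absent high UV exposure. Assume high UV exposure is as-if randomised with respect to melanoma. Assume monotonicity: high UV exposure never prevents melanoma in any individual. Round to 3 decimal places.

p₁ = 0.563, p₀ = 0.306.
Under exogeneity and monotonicity, PN = (p₁ − p₀) / p₁.
PN = (0.563 − 0.306) / 0.563 = 0.257 / 0.563 ≈ 0.4565

PN ≈ 0.456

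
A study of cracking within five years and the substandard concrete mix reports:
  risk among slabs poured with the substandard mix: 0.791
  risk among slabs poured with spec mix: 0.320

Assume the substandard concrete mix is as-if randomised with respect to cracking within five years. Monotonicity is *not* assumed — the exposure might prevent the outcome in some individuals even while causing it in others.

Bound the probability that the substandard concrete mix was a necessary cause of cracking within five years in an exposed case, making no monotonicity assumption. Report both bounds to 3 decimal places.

Let p₁ = 0.791, p₀ = 0.32.
Under exogeneity alone the bounds on PN are max{0,(p₁−p₀)/p₁} ≤ PN ≤ min{1,(1−p₀)/p₁}.
  lower = (p₁ − p₀)/p₁ = 0.471 / 0.791 ≈ 0.5954
  upper = min{1, (1 − p₀)/p₁} = 0.68 / 0.791 ≈ 0.8597

0.595 ≤ PN ≤ 0.860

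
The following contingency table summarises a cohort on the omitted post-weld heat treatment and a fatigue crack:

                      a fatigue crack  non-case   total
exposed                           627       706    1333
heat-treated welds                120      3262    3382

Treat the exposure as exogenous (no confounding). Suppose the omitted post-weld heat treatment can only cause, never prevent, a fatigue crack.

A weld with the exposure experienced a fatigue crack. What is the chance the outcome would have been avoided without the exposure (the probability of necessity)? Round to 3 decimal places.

PN ≈ 0.925

p₁ = P(outcome | exposed) = 627/1333 = 0.47037
p₀ = P(outcome | unexposed) = 120/3382 = 0.035482
Under exogeneity and monotonicity, PN = (p₁ − p₀) / p₁.
PN = (0.47037 − 0.035482) / 0.47037 = 0.43489 / 0.47037 ≈ 0.9246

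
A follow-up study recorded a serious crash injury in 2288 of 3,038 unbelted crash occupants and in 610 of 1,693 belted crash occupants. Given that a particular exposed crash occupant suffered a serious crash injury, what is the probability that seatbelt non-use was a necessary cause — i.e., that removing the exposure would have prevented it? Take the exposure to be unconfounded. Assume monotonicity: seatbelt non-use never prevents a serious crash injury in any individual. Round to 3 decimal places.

p₁ = P(outcome | exposed) = 2288/3038 = 0.75313
p₀ = P(outcome | unexposed) = 610/1693 = 0.36031
Under exogeneity and monotonicity, PN = (p₁ − p₀) / p₁.
PN = (0.75313 − 0.36031) / 0.75313 = 0.39282 / 0.75313 ≈ 0.5216

PN ≈ 0.522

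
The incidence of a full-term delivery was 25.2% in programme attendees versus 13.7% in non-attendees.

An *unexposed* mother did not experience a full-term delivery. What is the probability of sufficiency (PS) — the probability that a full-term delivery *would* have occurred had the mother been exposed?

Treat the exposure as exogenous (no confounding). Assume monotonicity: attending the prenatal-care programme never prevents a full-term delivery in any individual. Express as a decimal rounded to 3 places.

p₁ = 0.252, p₀ = 0.137.
Under exogeneity and monotonicity, PS = (p₁ − p₀) / (1 − p₀).
PS = (0.252 − 0.137) / (1 − 0.137) = 0.115 / 0.863 ≈ 0.1333

PS ≈ 0.133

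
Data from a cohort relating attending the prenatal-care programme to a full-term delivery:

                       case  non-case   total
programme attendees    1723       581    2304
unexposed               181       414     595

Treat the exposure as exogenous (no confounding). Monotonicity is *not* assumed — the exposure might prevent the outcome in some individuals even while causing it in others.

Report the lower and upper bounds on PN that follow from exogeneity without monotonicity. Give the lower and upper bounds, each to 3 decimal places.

p₁ = P(outcome | exposed) = 1723/2304 = 0.74783
p₀ = P(outcome | unexposed) = 181/595 = 0.3042
Under exogeneity alone the bounds on PN are max{0,(p₁−p₀)/p₁} ≤ PN ≤ min{1,(1−p₀)/p₁}.
  lower = (p₁ − p₀)/p₁ = 0.44363 / 0.74783 ≈ 0.5932
  upper = min{1, (1 − p₀)/p₁} = 0.6958 / 0.74783 ≈ 0.9304

0.593 ≤ PN ≤ 0.930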